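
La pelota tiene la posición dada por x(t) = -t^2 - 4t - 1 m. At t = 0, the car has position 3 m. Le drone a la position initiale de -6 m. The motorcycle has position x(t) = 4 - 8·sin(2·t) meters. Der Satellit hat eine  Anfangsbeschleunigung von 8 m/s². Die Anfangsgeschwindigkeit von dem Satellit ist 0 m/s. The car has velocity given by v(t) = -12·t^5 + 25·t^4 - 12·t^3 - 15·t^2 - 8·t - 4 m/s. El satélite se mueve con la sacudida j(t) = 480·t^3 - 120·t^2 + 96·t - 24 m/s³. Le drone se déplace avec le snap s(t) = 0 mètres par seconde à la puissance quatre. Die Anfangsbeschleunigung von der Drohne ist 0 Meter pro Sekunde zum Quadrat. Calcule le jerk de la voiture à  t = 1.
Nous devons dériver notre équation de la vitesse v(t) = -12·t^5 + 25·t^4 - 12·t^3 - 15·t^2 - 8·t - 4 2 fois. En prenant d/dt de v(t), nous trouvons a(t) = -60·t^4 + 100·t^3 - 36·t^2 - 30·t - 8. En dérivant l'accélération, nous obtenons le jerk: j(t) = -240·t^3 + 300·t^2 - 72·t - 30. En utilisant j(t) = -240·t^3 + 300·t^2 - 72·t - 30 et en substituant t = 1, nous trouvons j = -42.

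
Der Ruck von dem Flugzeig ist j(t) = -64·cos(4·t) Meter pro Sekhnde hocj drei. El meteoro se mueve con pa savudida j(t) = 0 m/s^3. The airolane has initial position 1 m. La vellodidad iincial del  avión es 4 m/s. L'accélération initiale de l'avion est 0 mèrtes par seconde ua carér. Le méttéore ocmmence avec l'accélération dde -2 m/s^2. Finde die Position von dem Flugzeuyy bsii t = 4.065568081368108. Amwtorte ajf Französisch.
Nous devons intégrer notre équation du jerk j(t) = -64·cos(4·t) 3 fois. La primitive du jerk est l'accélération. En utilisant a(0) = 0, nous obtenons a(t) = -16·sin(4·t). L'intégrale de l'accélération, avec v(0) = 4, donne la vitesse: v(t) = 4·cos(4·t). La primitive de la vitesse est la position. En utilisant x(0) = 1, nous obtenons x(t) = sin(4·t) + 1. En utilisant x(t) = sin(4·t) + 1 et en substituant t = 4.065568081368108, nous trouvons x = 0.473644057846741.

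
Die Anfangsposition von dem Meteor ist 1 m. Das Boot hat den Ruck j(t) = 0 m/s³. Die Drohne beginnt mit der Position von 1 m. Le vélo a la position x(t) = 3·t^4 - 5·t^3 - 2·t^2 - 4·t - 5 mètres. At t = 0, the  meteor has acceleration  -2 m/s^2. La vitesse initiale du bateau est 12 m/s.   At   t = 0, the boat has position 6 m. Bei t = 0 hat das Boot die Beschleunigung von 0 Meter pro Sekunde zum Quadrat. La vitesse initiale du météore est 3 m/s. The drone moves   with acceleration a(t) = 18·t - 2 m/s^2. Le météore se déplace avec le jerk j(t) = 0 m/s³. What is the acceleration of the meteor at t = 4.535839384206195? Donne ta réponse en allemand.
Wir müssen unsere Gleichung für den Ruck j(t) = 0 1-mal integrieren. Das Integral von dem Ruck ist die Beschleunigung. Mit a(0) = -2 erhalten wir a(t) = -2. Mit a(t) = -2 und Einsetzen von t = 4.535839384206195, finden wir a = -2.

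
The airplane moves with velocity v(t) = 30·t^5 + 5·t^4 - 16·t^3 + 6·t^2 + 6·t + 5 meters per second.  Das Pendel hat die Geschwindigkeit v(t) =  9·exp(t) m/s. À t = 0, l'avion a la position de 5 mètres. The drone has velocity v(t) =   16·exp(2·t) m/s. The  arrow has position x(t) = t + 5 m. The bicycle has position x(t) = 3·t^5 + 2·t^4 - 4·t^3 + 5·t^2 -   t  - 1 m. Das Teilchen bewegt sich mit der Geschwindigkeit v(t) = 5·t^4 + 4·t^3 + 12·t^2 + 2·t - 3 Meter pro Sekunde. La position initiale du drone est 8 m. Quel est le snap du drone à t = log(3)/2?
En partant de la vitesse v(t) = 16·exp(2·t), nous prenons 3 dérivées. La dérivée de la vitesse donne l'accélération: a(t) = 32·exp(2·t). En dérivant l'accélération, nous obtenons le jerk: j(t) = 64·exp(2·t). La dérivée du jerk donne le snap: s(t) = 128·exp(2·t). En utilisant s(t) = 128·exp(2·t) et en substituant t = log(3)/2, nous trouvons s = 384.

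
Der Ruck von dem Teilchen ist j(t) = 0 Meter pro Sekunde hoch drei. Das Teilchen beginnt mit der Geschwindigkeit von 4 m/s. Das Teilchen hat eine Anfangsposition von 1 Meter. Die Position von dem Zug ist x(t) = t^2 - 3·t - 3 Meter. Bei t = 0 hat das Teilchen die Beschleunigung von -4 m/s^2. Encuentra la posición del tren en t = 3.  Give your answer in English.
Using x(t) = t^2 - 3·t - 3 and substituting t = 3, we find x = -3.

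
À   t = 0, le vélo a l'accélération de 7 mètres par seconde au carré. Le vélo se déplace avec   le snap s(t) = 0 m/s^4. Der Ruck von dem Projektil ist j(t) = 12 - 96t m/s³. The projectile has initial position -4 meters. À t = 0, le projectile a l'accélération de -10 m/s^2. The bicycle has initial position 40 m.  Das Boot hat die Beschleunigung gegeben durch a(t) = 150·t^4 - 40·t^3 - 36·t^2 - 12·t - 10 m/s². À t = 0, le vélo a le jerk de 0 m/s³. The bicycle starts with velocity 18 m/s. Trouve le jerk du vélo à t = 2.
En partant du snap s(t) = 0, nous prenons 1 intégrale. La primitive du snap est le jerk. En utilisant j(0) = 0, nous obtenons j(t) = 0. Nous avons le jerk j(t) = 0. En substituant t = 2: j(2) = 0.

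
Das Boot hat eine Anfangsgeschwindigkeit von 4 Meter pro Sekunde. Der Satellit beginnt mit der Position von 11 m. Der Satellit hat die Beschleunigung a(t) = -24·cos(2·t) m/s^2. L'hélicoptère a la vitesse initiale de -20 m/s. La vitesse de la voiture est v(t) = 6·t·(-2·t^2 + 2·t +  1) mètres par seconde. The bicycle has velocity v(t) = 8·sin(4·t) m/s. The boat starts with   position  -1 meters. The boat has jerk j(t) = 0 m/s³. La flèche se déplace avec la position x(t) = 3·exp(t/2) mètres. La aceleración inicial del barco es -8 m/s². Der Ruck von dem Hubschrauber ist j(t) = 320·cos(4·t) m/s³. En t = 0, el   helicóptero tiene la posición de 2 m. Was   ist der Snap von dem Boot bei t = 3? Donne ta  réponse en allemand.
Wir müssen unsere Gleichung für den Ruck j(t) = 0 1-mal ableiten. Die Ableitung von dem Ruck ergibt den Snap: s(t) = 0. Mit s(t) = 0 und Einsetzen von t = 3, finden wir s = 0.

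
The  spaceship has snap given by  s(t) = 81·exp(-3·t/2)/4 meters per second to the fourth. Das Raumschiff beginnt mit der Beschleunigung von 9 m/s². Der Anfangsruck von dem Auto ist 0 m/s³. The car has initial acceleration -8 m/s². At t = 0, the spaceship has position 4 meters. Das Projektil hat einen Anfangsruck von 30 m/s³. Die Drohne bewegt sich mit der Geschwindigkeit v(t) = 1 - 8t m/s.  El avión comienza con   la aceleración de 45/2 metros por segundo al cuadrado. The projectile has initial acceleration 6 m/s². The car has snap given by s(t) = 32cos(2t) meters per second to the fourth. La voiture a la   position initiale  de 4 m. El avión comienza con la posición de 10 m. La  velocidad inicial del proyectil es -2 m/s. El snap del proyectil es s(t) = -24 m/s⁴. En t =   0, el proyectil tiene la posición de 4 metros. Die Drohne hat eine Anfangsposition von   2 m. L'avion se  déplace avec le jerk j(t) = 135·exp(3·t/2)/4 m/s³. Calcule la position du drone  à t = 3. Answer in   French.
En partant de la vitesse v(t) = 1 - 8·t, nous prenons 1 primitive. L'intégrale de la vitesse, avec x(0) = 2, donne la position: x(t) = -4·t^2 + t + 2. De l'équation de la position x(t) = -4·t^2 + t + 2, nous substituons t = 3 pour obtenir x = -31.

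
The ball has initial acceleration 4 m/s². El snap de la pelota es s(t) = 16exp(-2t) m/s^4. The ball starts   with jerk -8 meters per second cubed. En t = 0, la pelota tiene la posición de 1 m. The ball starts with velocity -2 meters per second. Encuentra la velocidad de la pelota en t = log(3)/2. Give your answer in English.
Starting from snap s(t) = 16·exp(-2·t), we take 3 integrals. Integrating snap and using the initial condition j(0) = -8, we get j(t) = -8·exp(-2·t). Taking ∫j(t)dt and applying a(0) = 4, we find a(t) = 4·exp(-2·t). Integrating acceleration and using the initial condition v(0) = -2, we get v(t) = -2·exp(-2·t). From the given velocity equation v(t) = -2·exp(-2·t), we substitute t = log(3)/2 to get v = -2/3.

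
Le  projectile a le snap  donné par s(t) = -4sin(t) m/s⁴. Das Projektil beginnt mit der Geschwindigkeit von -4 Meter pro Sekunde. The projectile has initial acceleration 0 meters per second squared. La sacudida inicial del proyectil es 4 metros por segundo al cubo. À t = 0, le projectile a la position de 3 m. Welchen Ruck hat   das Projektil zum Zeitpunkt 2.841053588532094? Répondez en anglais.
We must find the antiderivative of our snap equation s(t) = -4·sin(t) 1 time. Finding the antiderivative of s(t) and using j(0) = 4: j(t) = 4·cos(t). We have jerk j(t) = 4·cos(t). Substituting t = 2.841053588532094: j(2.841053588532094) = -3.82070818283965.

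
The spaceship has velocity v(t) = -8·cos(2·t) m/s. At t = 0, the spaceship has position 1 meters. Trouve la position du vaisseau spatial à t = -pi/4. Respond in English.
To solve this, we need to take 1 antiderivative of our velocity equation v(t) = -8·cos(2·t). The integral of velocity, with x(0) = 1, gives position: x(t) = 1 - 4·sin(2·t). We have position x(t) = 1 - 4·sin(2·t). Substituting t = -pi/4: x(-pi/4) = 5.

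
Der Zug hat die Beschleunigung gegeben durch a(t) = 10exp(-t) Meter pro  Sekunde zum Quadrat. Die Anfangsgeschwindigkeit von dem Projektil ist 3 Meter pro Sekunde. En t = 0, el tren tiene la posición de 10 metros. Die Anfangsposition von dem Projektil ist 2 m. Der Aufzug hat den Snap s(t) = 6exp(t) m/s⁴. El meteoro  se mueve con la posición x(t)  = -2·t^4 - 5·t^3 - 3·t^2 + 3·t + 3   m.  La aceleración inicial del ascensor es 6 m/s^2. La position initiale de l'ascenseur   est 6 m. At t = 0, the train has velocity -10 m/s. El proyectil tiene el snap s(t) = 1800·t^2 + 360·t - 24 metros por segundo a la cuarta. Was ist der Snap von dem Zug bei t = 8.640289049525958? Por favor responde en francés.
Pour résoudre ceci, nous devons prendre 2 dérivées de notre équation de l'accélération a(t) = 10·exp(-t). En dérivant l'accélération, nous obtenons le jerk: j(t) = -10·exp(-t). En prenant d/dt de j(t), nous trouvons s(t) = 10·exp(-t). Nous avons le snap s(t) = 10·exp(-t). En substituant t = 8.640289049525958: s(8.640289049525958) = 0.00176835780556031.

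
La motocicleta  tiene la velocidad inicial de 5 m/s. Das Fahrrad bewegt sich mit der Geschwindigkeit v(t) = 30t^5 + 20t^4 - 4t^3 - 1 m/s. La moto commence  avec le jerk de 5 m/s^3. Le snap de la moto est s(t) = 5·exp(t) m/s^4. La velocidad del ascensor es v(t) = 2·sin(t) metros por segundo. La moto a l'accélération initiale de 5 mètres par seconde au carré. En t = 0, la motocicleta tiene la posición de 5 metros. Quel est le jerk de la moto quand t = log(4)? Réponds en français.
Nous devons intégrer notre équation du snap s(t) = 5·exp(t) 1 fois. La primitive du snap, avec j(0) = 5, donne le jerk: j(t) = 5·exp(t). De l'équation du jerk j(t) = 5·exp(t), nous substituons t = log(4) pour obtenir j = 20.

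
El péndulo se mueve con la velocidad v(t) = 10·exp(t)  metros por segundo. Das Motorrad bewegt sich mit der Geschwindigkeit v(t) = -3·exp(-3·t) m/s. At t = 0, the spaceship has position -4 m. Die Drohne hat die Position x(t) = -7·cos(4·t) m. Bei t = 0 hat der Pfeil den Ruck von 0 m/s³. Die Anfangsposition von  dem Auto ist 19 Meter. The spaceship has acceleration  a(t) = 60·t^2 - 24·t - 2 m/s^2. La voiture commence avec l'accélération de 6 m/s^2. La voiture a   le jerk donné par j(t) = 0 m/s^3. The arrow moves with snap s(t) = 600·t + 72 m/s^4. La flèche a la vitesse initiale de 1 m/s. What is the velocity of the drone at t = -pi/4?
Starting from position x(t) = -7·cos(4·t), we take 1 derivative. Taking d/dt of x(t), we find v(t) = 28·sin(4·t). We have velocity v(t) = 28·sin(4·t). Substituting t = -pi/4: v(-pi/4) = 0.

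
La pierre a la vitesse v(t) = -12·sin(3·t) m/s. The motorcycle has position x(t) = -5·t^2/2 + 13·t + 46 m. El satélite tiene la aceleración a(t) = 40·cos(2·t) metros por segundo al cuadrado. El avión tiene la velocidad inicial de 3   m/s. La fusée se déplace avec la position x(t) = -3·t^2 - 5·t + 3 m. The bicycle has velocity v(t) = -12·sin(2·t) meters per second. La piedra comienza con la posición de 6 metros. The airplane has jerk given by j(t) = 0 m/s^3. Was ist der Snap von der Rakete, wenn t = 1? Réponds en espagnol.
Partiendo de la posición x(t) = -3·t^2 - 5·t + 3, tomamos 4 derivadas. Derivando la posición, obtenemos la velocidad: v(t) = -6·t - 5. Tomando d/dt de v(t), encontramos a(t) = -6. La derivada de la aceleración da la sacudida: j(t) = 0. La derivada de la sacudida da el snap: s(t) = 0. Tenemos el snap s(t) = 0. Sustituyendo t = 1: s(1) = 0.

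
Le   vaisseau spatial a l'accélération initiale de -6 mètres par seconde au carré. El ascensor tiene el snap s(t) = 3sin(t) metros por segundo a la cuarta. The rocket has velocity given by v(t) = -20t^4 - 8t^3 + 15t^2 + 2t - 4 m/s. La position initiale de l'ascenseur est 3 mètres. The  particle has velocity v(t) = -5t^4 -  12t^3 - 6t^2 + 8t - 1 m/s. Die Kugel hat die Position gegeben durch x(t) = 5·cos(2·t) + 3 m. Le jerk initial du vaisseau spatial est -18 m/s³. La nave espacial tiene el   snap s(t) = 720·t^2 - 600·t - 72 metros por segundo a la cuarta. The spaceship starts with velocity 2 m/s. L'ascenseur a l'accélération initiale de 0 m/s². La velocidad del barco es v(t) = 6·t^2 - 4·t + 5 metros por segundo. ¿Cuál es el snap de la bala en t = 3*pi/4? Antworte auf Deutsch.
Wir müssen unsere Gleichung für die Position x(t) = 5·cos(2·t) + 3 4-mal ableiten. Mit d/dt von x(t) finden wir v(t) = -10·sin(2·t). Die Ableitung von der Geschwindigkeit ergibt die Beschleunigung: a(t) = -20·cos(2·t). Die Ableitung von der Beschleunigung ergibt den Ruck: j(t) = 40·sin(2·t). Mit d/dt von j(t) finden wir s(t) = 80·cos(2·t). Wir haben den Snap s(t) = 80·cos(2·t). Durch Einsetzen von t = 3*pi/4: s(3*pi/4) = 0.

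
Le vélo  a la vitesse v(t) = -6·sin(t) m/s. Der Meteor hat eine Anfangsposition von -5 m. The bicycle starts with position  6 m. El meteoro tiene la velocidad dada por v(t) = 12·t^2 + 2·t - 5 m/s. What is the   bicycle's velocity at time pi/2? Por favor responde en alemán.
Aus der Gleichung für die Geschwindigkeit v(t) = -6·sin(t), setzen wir t = pi/2 ein und erhalten v = -6.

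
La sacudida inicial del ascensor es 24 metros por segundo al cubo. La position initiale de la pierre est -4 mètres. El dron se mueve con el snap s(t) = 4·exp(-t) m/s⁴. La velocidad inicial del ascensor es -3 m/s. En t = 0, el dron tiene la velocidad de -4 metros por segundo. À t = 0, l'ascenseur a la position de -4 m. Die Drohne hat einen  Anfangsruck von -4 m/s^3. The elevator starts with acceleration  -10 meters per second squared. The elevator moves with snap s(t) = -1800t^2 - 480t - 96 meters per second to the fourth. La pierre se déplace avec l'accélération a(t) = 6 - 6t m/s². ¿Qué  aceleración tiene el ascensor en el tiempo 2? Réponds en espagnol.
Partiendo del snap s(t) = -1800·t^2 - 480·t - 96, tomamos 2 integrales. Tomando ∫s(t)dt y aplicando j(0) = 24, encontramos j(t) = -600·t^3 - 240·t^2 - 96·t + 24. La antiderivada de la sacudida es la aceleración. Usando a(0) = -10, obtenemos a(t) = -150·t^4 - 80·t^3 - 48·t^2 + 24·t - 10. Tenemos la aceleración a(t) = -150·t^4 - 80·t^3 - 48·t^2 + 24·t - 10. Sustituyendo t = 2: a(2) = -3194.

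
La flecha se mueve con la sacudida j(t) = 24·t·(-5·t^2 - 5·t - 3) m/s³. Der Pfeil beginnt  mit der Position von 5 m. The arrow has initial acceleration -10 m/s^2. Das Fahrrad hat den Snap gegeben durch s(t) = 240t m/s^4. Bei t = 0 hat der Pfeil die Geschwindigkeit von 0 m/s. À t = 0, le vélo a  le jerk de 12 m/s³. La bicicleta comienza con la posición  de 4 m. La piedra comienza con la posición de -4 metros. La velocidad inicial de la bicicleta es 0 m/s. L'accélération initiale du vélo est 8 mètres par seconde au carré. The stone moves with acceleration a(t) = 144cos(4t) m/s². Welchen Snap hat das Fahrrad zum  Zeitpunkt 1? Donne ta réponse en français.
Nous avons le snap s(t) = 240·t. En substituant t = 1: s(1) = 240.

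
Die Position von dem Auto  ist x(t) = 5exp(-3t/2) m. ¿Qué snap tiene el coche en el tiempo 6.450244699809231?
Para resolver esto, necesitamos tomar 4 derivadas de nuestra ecuación de la posición x(t) = 5·exp(-3·t/2). Derivando la posición, obtenemos la velocidad: v(t) = -15·exp(-3·t/2)/2. La derivada de la velocidad da la aceleración: a(t) = 45·exp(-3·t/2)/4. La derivada de la aceleración da la sacudida: j(t) = -135·exp(-3·t/2)/8. Tomando d/dt de j(t), encontramos s(t) = 405·exp(-3·t/2)/16. De la ecuación del snap s(t) = 405·exp(-3·t/2)/16, sustituimos t = 6.450244699809231 para obtener s = 0.00158992456885495.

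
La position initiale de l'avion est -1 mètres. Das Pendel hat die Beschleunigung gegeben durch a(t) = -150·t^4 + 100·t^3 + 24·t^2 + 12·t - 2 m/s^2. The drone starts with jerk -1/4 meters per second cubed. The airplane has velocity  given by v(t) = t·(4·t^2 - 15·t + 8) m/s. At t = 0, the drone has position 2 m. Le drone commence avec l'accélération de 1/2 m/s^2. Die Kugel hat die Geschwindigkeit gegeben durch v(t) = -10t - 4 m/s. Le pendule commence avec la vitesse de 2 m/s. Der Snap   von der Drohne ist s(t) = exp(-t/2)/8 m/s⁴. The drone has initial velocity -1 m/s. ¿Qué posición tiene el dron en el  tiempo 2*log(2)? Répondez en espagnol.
Debemos encontrar la antiderivada de nuestra ecuación del snap s(t) = exp(-t/2)/8 4 veces. La integral del snap, con j(0) = -1/4, da la sacudida: j(t) = -exp(-t/2)/4. La integral de la sacudida es la aceleración. Usando a(0) = 1/2, obtenemos a(t) = exp(-t/2)/2. Integrando la aceleración y usando la condición inicial v(0) = -1, obtenemos v(t) = -exp(-t/2). La integral de la velocidad es la posición. Usando x(0) = 2, obtenemos x(t) = 2·exp(-t/2). Usando x(t) = 2·exp(-t/2) y sustituyendo t = 2*log(2), encontramos x = 1.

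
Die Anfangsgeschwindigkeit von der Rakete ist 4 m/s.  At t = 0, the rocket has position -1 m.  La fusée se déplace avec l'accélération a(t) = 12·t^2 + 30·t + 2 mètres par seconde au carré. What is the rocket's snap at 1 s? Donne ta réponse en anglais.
To solve this, we need to take 2 derivatives of our acceleration equation a(t) = 12·t^2 + 30·t + 2. Differentiating acceleration, we get jerk: j(t) = 24·t + 30. Taking d/dt of j(t), we find s(t) = 24. From the given snap equation s(t) = 24, we substitute t = 1 to get s = 24.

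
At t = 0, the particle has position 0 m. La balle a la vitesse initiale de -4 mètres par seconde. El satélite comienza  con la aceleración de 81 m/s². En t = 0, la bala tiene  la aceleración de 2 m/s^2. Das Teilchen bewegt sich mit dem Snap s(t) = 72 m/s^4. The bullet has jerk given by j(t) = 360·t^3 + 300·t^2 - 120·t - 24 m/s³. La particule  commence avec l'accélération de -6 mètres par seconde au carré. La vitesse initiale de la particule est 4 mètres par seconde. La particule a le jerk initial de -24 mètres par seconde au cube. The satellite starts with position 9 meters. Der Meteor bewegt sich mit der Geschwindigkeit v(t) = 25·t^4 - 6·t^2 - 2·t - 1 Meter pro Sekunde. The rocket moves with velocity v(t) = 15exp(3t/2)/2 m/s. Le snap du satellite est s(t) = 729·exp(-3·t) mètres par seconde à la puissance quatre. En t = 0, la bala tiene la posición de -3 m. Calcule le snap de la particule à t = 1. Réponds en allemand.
Mit s(t) = 72 und Einsetzen von t = 1, finden wir s = 72.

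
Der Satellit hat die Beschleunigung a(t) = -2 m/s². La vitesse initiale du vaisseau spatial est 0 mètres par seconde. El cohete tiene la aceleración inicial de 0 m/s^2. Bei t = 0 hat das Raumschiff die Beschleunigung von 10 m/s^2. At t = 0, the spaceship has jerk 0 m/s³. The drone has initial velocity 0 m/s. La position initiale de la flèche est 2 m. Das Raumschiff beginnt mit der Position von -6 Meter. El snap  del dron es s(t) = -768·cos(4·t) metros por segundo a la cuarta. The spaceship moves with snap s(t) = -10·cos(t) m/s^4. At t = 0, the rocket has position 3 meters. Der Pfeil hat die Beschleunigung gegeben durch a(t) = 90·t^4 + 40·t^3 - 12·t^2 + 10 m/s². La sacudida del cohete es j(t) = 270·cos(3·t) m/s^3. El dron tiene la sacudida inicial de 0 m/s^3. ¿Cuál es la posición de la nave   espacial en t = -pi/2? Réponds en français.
Nous devons intégrer notre équation du snap s(t) = -10·cos(t) 4 fois. L'intégrale du snap, avec j(0) = 0, donne le jerk: j(t) = -10·sin(t). En intégrant le jerk et en utilisant la condition initiale a(0) = 10, nous obtenons a(t) = 10·cos(t). L'intégrale de l'accélération est la vitesse. En utilisant v(0) = 0, nous obtenons v(t) = 10·sin(t). En prenant ∫v(t)dt et en appliquant x(0) = -6, nous trouvons x(t) = 4 - 10·cos(t). En utilisant x(t) = 4 - 10·cos(t) et en substituant t = -pi/2, nous trouvons x = 4.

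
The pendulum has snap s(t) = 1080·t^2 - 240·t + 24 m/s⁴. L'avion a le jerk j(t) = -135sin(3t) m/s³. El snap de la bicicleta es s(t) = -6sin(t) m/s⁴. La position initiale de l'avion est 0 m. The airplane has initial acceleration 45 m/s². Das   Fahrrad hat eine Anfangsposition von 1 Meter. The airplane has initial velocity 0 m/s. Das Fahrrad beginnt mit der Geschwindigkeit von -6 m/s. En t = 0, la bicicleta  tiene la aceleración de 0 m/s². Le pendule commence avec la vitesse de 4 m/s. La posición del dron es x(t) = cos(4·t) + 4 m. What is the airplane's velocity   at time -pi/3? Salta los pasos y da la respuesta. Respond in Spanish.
En t = -pi/3, v = 0.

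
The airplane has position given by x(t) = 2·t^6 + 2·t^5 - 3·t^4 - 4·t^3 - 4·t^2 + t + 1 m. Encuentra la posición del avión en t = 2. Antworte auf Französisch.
En utilisant x(t) = 2·t^6 + 2·t^5 - 3·t^4 - 4·t^3 - 4·t^2 + t + 1 et en substituant t = 2, nous trouvons x = 99.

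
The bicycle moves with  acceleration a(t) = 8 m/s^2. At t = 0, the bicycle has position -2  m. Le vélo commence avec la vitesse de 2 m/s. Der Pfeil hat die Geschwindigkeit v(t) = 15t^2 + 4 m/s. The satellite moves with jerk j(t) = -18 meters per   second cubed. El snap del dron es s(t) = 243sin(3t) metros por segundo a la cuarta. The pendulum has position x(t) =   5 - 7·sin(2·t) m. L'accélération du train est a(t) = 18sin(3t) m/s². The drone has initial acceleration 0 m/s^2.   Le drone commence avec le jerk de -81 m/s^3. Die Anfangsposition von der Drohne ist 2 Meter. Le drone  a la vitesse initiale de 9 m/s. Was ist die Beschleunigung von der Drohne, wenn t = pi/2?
Um dies zu lösen, müssen wir 2 Integrale unserer Gleichung für den Snap s(t) = 243·sin(3·t) finden. Durch Integration von dem Snap und Verwendung der Anfangsbedingung j(0) = -81, erhalten wir j(t) = -81·cos(3·t). Mit ∫j(t)dt und Anwendung von a(0) = 0, finden wir a(t) = -27·sin(3·t). Aus der Gleichung für die Beschleunigung a(t) = -27·sin(3·t), setzen wir t = pi/2 ein und erhalten a = 27.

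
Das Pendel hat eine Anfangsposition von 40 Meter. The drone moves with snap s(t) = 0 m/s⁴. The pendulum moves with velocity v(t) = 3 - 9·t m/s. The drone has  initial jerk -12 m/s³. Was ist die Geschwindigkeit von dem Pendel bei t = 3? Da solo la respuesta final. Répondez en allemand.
v(3) = -24.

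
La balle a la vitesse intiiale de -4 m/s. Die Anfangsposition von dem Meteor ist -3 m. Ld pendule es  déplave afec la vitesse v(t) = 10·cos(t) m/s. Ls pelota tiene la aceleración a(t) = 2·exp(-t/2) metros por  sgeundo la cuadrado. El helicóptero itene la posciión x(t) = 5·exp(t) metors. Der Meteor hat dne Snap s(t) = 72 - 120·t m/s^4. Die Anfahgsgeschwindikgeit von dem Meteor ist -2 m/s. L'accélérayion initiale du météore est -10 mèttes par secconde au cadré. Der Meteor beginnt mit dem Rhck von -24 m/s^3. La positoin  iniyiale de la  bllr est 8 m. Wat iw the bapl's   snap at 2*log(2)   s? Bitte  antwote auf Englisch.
Starting from acceleration a(t) = 2·exp(-t/2), we take 2 derivatives. Differentiating acceleration, we get jerk: j(t) = -exp(-t/2). The derivative of jerk gives snap: s(t) = exp(-t/2)/2. From the given snap equation s(t) = exp(-t/2)/2, we substitute t = 2*log(2) to get s = 1/4.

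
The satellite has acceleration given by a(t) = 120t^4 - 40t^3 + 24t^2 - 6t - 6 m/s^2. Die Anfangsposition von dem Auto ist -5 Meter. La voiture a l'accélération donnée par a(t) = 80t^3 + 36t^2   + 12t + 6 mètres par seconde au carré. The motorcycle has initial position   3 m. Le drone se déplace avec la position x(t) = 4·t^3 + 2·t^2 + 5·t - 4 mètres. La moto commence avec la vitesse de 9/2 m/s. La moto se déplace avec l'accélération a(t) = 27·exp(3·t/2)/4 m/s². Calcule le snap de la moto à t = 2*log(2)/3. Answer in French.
Nous devons dériver notre équation de l'accélération a(t) = 27·exp(3·t/2)/4 2 fois. En prenant d/dt de a(t), nous trouvons j(t) = 81·exp(3·t/2)/8. La dérivée du jerk donne le snap: s(t) = 243·exp(3·t/2)/16. En utilisant s(t) = 243·exp(3·t/2)/16 et en substituant t = 2*log(2)/3, nous trouvons s = 243/8.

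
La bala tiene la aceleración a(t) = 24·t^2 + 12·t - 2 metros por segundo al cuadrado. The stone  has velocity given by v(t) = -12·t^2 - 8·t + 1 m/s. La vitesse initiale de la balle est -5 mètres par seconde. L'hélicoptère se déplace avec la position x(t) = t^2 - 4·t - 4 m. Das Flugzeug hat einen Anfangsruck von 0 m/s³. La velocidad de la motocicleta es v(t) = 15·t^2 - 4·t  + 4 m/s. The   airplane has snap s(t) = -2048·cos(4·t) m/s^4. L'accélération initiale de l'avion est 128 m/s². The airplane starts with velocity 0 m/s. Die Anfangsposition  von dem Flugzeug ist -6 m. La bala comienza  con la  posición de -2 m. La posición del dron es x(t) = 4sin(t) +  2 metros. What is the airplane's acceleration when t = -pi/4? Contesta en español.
Debemos encontrar la integral de nuestra ecuación del snap s(t) = -2048·cos(4·t) 2 veces. Tomando ∫s(t)dt y aplicando j(0) = 0, encontramos j(t) = -512·sin(4·t). La antiderivada de la sacudida es la aceleración. Usando a(0) = 128, obtenemos a(t) = 128·cos(4·t). Usando a(t) = 128·cos(4·t) y sustituyendo t = -pi/4, encontramos a = -128.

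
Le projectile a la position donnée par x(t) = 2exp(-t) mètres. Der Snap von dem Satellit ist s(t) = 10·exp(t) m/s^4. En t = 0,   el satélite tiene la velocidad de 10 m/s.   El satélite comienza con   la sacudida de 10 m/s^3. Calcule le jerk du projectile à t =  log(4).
Pour résoudre ceci, nous devons prendre 3 dérivées de notre équation de la position x(t) = 2·exp(-t). En dérivant la position, nous obtenons la vitesse: v(t) = -2·exp(-t). En prenant d/dt de v(t), nous trouvons a(t) = 2·exp(-t). En prenant d/dt de a(t), nous trouvons j(t) = -2·exp(-t). Nous avons le jerk j(t) = -2·exp(-t). En substituant t = log(4): j(log(4)) = -1/2.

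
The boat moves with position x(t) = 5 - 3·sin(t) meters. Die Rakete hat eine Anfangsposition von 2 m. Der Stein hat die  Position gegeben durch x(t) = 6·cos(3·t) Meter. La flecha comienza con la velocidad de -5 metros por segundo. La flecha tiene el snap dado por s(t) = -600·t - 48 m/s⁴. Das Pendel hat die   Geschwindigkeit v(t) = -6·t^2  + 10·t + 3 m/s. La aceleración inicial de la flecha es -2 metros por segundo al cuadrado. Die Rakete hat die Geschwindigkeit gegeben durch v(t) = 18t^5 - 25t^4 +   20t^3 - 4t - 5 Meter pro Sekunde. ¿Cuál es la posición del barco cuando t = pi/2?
Tenemos la posición x(t) = 5 - 3·sin(t). Sustituyendo t = pi/2: x(pi/2) = 2.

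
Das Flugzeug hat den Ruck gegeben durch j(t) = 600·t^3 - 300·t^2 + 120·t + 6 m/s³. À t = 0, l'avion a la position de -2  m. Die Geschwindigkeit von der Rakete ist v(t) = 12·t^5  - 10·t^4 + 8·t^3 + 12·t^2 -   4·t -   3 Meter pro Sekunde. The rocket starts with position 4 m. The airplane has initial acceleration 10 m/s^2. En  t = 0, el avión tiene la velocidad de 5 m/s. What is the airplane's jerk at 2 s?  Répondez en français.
De l'équation du jerk j(t) = 600·t^3 - 300·t^2 + 120·t + 6, nous substituons t = 2 pour obtenir j = 3846.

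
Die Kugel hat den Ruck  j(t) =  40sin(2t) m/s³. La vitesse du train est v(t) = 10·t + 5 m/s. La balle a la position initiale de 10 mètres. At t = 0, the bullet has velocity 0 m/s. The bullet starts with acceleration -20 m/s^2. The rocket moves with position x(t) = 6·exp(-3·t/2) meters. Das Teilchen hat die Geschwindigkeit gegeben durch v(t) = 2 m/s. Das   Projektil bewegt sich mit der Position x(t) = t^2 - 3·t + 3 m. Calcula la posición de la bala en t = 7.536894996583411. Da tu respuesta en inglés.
Starting from jerk j(t) = 40·sin(2·t), we take 3 antiderivatives. Taking ∫j(t)dt and applying a(0) = -20, we find a(t) = -20·cos(2·t). The integral of acceleration, with v(0) = 0, gives velocity: v(t) = -10·sin(2·t). Finding the integral of v(t) and using x(0) = 10: x(t) = 5·cos(2·t) + 5. Using x(t) = 5·cos(2·t) + 5 and substituting t = 7.536894996583411, we find x = 0.972190919478116.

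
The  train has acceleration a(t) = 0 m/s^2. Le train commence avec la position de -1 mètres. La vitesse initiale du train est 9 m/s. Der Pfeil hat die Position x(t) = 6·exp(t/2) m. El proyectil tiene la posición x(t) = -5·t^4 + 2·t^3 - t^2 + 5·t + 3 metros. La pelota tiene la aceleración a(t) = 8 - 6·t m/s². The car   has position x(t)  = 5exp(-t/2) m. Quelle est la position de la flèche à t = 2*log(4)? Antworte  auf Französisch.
Nous avons la position x(t) = 6·exp(t/2). En substituant t = 2*log(4): x(2*log(4)) = 24.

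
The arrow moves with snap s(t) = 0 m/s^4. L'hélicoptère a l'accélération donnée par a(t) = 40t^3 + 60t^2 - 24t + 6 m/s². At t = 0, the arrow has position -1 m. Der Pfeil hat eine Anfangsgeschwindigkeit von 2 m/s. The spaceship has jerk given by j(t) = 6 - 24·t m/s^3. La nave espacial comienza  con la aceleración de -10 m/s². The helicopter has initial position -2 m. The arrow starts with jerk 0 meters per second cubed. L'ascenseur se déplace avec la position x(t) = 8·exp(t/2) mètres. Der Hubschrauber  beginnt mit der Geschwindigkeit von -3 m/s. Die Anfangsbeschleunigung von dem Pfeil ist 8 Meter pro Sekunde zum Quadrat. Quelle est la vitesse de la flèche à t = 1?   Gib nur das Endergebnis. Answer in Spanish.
En t = 1, v = 10.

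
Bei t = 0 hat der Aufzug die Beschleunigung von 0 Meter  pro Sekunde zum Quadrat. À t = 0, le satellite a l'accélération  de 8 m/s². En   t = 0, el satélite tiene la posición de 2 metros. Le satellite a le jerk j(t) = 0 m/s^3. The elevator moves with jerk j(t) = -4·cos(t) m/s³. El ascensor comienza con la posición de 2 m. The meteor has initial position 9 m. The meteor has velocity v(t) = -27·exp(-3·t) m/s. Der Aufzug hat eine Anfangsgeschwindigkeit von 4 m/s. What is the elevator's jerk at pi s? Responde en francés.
Nous avons le jerk j(t) = -4·cos(t). En substituant t = pi: j(pi) = 4.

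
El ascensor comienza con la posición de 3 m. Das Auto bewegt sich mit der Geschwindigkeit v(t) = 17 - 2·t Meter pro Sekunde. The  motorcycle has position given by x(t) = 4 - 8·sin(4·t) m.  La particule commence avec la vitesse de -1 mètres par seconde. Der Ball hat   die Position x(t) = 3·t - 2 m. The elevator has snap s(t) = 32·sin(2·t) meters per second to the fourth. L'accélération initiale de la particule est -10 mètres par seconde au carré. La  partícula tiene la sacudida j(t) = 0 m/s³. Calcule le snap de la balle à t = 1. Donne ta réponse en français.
Nous devons dériver notre équation de la position x(t) = 3·t - 2 4 fois. La dérivée de la position donne la vitesse: v(t) = 3. En dérivant la vitesse, nous obtenons l'accélération: a(t) = 0. La dérivée de l'accélération donne le jerk: j(t) = 0. En dérivant le jerk, nous obtenons le snap: s(t) = 0. De l'équation du snap s(t) = 0, nous substituons t = 1 pour obtenir s = 0.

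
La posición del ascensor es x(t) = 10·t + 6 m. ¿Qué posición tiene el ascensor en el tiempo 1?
Usando x(t) = 10·t + 6 y sustituyendo t = 1, encontramos x = 16.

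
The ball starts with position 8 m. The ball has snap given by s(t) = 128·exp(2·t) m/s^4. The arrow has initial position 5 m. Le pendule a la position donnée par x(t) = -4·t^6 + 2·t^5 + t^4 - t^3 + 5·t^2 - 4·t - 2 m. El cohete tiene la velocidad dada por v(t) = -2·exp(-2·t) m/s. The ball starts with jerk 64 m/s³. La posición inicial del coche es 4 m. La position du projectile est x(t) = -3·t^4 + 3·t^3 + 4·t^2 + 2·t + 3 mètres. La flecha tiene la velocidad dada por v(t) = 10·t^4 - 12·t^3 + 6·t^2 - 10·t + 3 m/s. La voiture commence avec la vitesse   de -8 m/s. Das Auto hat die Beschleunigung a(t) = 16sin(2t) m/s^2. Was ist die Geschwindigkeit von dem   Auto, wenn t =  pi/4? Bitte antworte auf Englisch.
To solve this, we need to take 1 integral of our acceleration equation a(t) = 16·sin(2·t). The antiderivative of acceleration is velocity. Using v(0) = -8, we get v(t) = -8·cos(2·t). Using v(t) = -8·cos(2·t) and substituting t = pi/4, we find v = 0.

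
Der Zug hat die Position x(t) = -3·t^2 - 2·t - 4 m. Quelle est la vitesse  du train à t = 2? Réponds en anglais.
We must differentiate our position equation x(t) = -3·t^2 - 2·t - 4 1 time. Differentiating position, we get velocity: v(t) = -6·t - 2. Using v(t) = -6·t - 2 and substituting t = 2, we find v = -14.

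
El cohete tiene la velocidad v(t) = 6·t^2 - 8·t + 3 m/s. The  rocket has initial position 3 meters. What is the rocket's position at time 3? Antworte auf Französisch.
Nous devons intégrer notre équation de la vitesse v(t) = 6·t^2 - 8·t + 3 1 fois. En prenant ∫v(t)dt et en appliquant x(0) = 3, nous trouvons x(t) = 2·t^3 - 4·t^2 + 3·t + 3. En utilisant x(t) = 2·t^3 - 4·t^2 + 3·t + 3 et en substituant t = 3, nous trouvons x = 30.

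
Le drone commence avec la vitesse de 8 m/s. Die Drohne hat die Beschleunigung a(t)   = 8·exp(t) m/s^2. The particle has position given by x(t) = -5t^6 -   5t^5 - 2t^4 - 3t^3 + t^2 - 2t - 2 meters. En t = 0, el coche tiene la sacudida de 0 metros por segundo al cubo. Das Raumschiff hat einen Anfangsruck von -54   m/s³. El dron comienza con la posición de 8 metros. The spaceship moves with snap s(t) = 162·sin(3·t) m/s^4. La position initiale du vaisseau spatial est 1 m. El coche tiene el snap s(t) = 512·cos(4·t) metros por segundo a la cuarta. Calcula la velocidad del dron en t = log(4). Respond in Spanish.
Partiendo de la aceleración a(t) = 8·exp(t), tomamos 1 integral. Tomando ∫a(t)dt y aplicando v(0) = 8, encontramos v(t) = 8·exp(t). De la ecuación de la velocidad v(t) = 8·exp(t), sustituimos t = log(4) para obtener v = 32.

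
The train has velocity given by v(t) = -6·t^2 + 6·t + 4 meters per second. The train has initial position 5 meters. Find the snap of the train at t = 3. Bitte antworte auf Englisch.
To solve this, we need to take 3 derivatives of our velocity equation v(t) = -6·t^2 + 6·t + 4. Taking d/dt of v(t), we find a(t) = 6 - 12·t. Taking d/dt of a(t), we find j(t) = -12. The derivative of jerk gives snap: s(t) = 0. Using s(t) = 0 and substituting t = 3, we find s = 0.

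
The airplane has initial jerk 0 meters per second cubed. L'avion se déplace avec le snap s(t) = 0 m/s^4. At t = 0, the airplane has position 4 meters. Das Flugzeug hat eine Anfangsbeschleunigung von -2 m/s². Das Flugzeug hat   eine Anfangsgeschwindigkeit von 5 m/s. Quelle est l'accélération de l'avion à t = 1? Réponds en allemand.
Um dies zu lösen, müssen wir 2 Stammfunktionen unserer Gleichung für den Snap s(t) = 0 finden. Mit ∫s(t)dt und Anwendung von j(0) = 0, finden wir j(t) = 0. Mit ∫j(t)dt und Anwendung von a(0) = -2, finden wir a(t) = -2. Mit a(t) = -2 und Einsetzen von t = 1, finden wir a = -2.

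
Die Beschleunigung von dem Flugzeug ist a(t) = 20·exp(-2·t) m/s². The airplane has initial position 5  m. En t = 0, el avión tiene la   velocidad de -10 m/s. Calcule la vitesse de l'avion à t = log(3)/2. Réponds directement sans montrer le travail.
La réponse est -10/3.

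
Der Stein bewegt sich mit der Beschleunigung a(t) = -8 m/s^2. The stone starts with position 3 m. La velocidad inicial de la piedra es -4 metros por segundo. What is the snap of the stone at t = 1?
Starting from acceleration a(t) = -8, we take 2 derivatives. The derivative of acceleration gives jerk: j(t) = 0. The derivative of jerk gives snap: s(t) = 0. We have snap s(t) = 0. Substituting t = 1: s(1) = 0.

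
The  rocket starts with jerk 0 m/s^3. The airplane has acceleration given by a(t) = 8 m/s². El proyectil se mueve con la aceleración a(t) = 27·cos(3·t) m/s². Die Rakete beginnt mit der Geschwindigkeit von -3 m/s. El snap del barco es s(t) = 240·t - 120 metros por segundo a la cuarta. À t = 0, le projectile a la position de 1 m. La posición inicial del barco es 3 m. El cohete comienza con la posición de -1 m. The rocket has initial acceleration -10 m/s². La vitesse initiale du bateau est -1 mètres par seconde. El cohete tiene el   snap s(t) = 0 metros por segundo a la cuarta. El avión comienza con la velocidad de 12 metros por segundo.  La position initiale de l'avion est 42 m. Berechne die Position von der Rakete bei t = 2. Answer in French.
En partant du snap s(t) = 0, nous prenons 4 intégrales. La primitive du snap est le jerk. En utilisant j(0) = 0, nous obtenons j(t) = 0. La primitive du jerk est l'accélération. En utilisant a(0) = -10, nous obtenons a(t) = -10. La primitive de l'accélération, avec v(0) = -3, donne la vitesse: v(t) = -10·t - 3. En prenant ∫v(t)dt et en appliquant x(0) = -1, nous trouvons x(t) = -5·t^2 - 3·t - 1. En utilisant x(t) = -5·t^2 - 3·t - 1 et en substituant t = 2, nous trouvons x = -27.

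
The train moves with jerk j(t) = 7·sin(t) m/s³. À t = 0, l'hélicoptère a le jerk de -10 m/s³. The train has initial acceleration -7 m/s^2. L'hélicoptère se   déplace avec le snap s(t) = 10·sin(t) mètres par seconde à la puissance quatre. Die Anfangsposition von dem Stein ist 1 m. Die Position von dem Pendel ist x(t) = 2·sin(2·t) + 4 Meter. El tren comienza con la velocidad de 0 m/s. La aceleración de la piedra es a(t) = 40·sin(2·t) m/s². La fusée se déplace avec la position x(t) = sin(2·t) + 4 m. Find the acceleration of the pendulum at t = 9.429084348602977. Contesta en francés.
Pour résoudre ceci, nous devons prendre 2 dérivées de notre équation de la position x(t) = 2·sin(2·t) + 4. En dérivant la position, nous obtenons la vitesse: v(t) = 4·cos(2·t). La dérivée de la vitesse donne l'accélération: a(t) = -8·sin(2·t). Nous avons l'accélération a(t) = -8·sin(2·t). En substituant t = 9.429084348602977: a(9.429084348602977) = -0.0689013534808813.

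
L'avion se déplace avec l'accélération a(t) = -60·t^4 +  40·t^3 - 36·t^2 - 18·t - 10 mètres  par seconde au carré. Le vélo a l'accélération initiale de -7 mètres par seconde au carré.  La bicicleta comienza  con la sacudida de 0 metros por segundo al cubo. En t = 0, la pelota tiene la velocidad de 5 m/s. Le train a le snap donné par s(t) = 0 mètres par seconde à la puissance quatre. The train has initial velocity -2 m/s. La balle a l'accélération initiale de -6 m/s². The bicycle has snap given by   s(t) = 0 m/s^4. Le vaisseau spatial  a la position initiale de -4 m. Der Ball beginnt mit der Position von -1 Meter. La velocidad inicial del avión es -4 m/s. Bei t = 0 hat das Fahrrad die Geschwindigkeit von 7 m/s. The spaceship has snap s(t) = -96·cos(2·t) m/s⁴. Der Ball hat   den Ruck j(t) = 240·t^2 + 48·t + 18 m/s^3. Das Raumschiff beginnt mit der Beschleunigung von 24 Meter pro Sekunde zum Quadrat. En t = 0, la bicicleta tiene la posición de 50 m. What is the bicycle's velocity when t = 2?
Starting from snap s(t) = 0, we take 3 integrals. The antiderivative of snap, with j(0) = 0, gives jerk: j(t) = 0. Taking ∫j(t)dt and applying a(0) = -7, we find a(t) = -7. Integrating acceleration and using the initial condition v(0) = 7, we get v(t) = 7 - 7·t. Using v(t) = 7 - 7·t and substituting t = 2, we find v = -7.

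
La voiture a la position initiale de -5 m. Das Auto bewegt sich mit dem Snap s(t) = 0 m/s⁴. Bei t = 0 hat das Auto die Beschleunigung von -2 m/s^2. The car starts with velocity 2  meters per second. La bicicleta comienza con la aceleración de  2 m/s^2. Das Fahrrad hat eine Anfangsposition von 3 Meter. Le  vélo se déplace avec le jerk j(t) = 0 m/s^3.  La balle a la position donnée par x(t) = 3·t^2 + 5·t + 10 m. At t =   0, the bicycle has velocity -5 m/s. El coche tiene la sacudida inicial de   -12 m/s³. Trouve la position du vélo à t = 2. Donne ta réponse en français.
Nous devons intégrer notre équation du jerk j(t) = 0 3 fois. En intégrant le jerk et en utilisant la condition initiale a(0) = 2, nous obtenons a(t) = 2. En prenant ∫a(t)dt et en appliquant v(0) = -5, nous trouvons v(t) = 2·t - 5. La primitive de la vitesse est la position. En utilisant x(0) = 3, nous obtenons x(t) = t^2 - 5·t + 3. En utilisant x(t) = t^2 - 5·t + 3 et en substituant t = 2, nous trouvons x = -3.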